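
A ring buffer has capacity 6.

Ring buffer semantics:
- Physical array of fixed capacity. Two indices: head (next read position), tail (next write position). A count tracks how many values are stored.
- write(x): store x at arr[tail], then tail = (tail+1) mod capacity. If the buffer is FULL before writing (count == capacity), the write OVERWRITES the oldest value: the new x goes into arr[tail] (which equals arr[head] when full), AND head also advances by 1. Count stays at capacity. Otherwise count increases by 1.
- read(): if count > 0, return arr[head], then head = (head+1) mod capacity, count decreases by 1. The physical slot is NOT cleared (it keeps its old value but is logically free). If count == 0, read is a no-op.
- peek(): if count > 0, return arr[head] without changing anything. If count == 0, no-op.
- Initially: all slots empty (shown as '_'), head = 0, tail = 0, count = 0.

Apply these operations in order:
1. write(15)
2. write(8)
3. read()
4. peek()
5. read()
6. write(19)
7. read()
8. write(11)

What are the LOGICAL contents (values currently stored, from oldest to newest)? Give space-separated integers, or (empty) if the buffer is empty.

Answer: 11

Derivation:
After op 1 (write(15)): arr=[15 _ _ _ _ _] head=0 tail=1 count=1
After op 2 (write(8)): arr=[15 8 _ _ _ _] head=0 tail=2 count=2
After op 3 (read()): arr=[15 8 _ _ _ _] head=1 tail=2 count=1
After op 4 (peek()): arr=[15 8 _ _ _ _] head=1 tail=2 count=1
After op 5 (read()): arr=[15 8 _ _ _ _] head=2 tail=2 count=0
After op 6 (write(19)): arr=[15 8 19 _ _ _] head=2 tail=3 count=1
After op 7 (read()): arr=[15 8 19 _ _ _] head=3 tail=3 count=0
After op 8 (write(11)): arr=[15 8 19 11 _ _] head=3 tail=4 count=1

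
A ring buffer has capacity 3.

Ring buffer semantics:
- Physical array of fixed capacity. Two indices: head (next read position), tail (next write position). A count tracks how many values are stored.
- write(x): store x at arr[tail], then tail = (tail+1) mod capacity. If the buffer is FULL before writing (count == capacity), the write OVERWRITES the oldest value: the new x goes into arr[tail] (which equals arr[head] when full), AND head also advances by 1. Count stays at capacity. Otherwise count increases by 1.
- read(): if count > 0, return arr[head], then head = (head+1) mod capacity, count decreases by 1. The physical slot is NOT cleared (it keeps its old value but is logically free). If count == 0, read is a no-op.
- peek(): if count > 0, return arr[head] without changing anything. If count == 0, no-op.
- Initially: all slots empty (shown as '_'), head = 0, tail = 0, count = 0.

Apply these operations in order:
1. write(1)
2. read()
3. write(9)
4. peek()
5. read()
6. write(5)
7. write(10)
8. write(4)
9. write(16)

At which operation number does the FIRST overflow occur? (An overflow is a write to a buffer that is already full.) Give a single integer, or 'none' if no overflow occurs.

Answer: 9

Derivation:
After op 1 (write(1)): arr=[1 _ _] head=0 tail=1 count=1
After op 2 (read()): arr=[1 _ _] head=1 tail=1 count=0
After op 3 (write(9)): arr=[1 9 _] head=1 tail=2 count=1
After op 4 (peek()): arr=[1 9 _] head=1 tail=2 count=1
After op 5 (read()): arr=[1 9 _] head=2 tail=2 count=0
After op 6 (write(5)): arr=[1 9 5] head=2 tail=0 count=1
After op 7 (write(10)): arr=[10 9 5] head=2 tail=1 count=2
After op 8 (write(4)): arr=[10 4 5] head=2 tail=2 count=3
After op 9 (write(16)): arr=[10 4 16] head=0 tail=0 count=3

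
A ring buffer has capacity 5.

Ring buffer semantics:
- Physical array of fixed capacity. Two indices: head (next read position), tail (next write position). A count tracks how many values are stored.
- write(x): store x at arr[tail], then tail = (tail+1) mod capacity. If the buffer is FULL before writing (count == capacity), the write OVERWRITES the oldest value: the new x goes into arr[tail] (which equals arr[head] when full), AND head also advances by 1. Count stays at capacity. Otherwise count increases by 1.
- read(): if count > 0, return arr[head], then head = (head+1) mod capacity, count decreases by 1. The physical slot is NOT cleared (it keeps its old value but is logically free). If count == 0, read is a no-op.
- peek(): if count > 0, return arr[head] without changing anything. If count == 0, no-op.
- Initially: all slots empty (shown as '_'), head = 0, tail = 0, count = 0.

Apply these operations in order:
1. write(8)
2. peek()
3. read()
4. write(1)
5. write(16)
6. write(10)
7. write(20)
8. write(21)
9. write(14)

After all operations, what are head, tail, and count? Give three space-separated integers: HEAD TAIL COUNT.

After op 1 (write(8)): arr=[8 _ _ _ _] head=0 tail=1 count=1
After op 2 (peek()): arr=[8 _ _ _ _] head=0 tail=1 count=1
After op 3 (read()): arr=[8 _ _ _ _] head=1 tail=1 count=0
After op 4 (write(1)): arr=[8 1 _ _ _] head=1 tail=2 count=1
After op 5 (write(16)): arr=[8 1 16 _ _] head=1 tail=3 count=2
After op 6 (write(10)): arr=[8 1 16 10 _] head=1 tail=4 count=3
After op 7 (write(20)): arr=[8 1 16 10 20] head=1 tail=0 count=4
After op 8 (write(21)): arr=[21 1 16 10 20] head=1 tail=1 count=5
After op 9 (write(14)): arr=[21 14 16 10 20] head=2 tail=2 count=5

Answer: 2 2 5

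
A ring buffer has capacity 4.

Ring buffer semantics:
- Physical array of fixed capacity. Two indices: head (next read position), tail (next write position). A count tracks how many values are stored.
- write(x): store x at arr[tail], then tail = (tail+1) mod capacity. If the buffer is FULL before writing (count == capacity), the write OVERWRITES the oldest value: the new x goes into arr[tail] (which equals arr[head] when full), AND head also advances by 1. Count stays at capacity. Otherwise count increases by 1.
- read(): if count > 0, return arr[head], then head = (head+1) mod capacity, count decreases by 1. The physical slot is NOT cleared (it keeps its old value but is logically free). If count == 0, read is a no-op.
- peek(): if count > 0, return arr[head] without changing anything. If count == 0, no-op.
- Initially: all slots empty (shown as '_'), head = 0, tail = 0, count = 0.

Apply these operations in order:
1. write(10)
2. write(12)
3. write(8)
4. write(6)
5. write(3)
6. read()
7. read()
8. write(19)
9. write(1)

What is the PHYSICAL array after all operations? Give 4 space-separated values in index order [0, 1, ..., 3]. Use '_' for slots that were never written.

After op 1 (write(10)): arr=[10 _ _ _] head=0 tail=1 count=1
After op 2 (write(12)): arr=[10 12 _ _] head=0 tail=2 count=2
After op 3 (write(8)): arr=[10 12 8 _] head=0 tail=3 count=3
After op 4 (write(6)): arr=[10 12 8 6] head=0 tail=0 count=4
After op 5 (write(3)): arr=[3 12 8 6] head=1 tail=1 count=4
After op 6 (read()): arr=[3 12 8 6] head=2 tail=1 count=3
After op 7 (read()): arr=[3 12 8 6] head=3 tail=1 count=2
After op 8 (write(19)): arr=[3 19 8 6] head=3 tail=2 count=3
After op 9 (write(1)): arr=[3 19 1 6] head=3 tail=3 count=4

Answer: 3 19 1 6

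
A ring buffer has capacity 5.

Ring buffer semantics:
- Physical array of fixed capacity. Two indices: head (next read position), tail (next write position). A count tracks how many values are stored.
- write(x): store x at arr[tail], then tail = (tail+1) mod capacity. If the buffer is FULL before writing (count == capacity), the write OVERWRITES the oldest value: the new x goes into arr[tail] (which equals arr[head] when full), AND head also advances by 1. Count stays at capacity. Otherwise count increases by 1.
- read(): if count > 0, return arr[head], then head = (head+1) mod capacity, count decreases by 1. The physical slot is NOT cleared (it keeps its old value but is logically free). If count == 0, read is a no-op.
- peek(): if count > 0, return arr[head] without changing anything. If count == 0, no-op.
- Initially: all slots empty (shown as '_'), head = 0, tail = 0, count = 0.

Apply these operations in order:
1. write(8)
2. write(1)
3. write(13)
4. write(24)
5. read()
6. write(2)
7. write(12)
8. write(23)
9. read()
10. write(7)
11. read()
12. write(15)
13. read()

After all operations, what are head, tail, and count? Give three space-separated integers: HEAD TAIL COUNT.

After op 1 (write(8)): arr=[8 _ _ _ _] head=0 tail=1 count=1
After op 2 (write(1)): arr=[8 1 _ _ _] head=0 tail=2 count=2
After op 3 (write(13)): arr=[8 1 13 _ _] head=0 tail=3 count=3
After op 4 (write(24)): arr=[8 1 13 24 _] head=0 tail=4 count=4
After op 5 (read()): arr=[8 1 13 24 _] head=1 tail=4 count=3
After op 6 (write(2)): arr=[8 1 13 24 2] head=1 tail=0 count=4
After op 7 (write(12)): arr=[12 1 13 24 2] head=1 tail=1 count=5
After op 8 (write(23)): arr=[12 23 13 24 2] head=2 tail=2 count=5
After op 9 (read()): arr=[12 23 13 24 2] head=3 tail=2 count=4
After op 10 (write(7)): arr=[12 23 7 24 2] head=3 tail=3 count=5
After op 11 (read()): arr=[12 23 7 24 2] head=4 tail=3 count=4
After op 12 (write(15)): arr=[12 23 7 15 2] head=4 tail=4 count=5
After op 13 (read()): arr=[12 23 7 15 2] head=0 tail=4 count=4

Answer: 0 4 4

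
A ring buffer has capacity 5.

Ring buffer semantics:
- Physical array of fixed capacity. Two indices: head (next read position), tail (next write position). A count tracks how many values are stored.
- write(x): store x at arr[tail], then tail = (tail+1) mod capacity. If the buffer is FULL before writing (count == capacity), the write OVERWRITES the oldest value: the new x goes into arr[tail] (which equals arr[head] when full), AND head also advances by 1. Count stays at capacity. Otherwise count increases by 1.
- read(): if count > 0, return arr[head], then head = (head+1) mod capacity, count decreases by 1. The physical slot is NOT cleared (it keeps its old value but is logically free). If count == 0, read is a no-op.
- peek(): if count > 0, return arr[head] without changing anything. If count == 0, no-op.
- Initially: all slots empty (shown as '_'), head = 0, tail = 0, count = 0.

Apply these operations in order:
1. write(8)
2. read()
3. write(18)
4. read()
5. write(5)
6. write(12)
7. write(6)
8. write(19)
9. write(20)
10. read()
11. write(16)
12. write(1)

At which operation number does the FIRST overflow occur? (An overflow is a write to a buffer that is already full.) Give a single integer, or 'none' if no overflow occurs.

After op 1 (write(8)): arr=[8 _ _ _ _] head=0 tail=1 count=1
After op 2 (read()): arr=[8 _ _ _ _] head=1 tail=1 count=0
After op 3 (write(18)): arr=[8 18 _ _ _] head=1 tail=2 count=1
After op 4 (read()): arr=[8 18 _ _ _] head=2 tail=2 count=0
After op 5 (write(5)): arr=[8 18 5 _ _] head=2 tail=3 count=1
After op 6 (write(12)): arr=[8 18 5 12 _] head=2 tail=4 count=2
After op 7 (write(6)): arr=[8 18 5 12 6] head=2 tail=0 count=3
After op 8 (write(19)): arr=[19 18 5 12 6] head=2 tail=1 count=4
After op 9 (write(20)): arr=[19 20 5 12 6] head=2 tail=2 count=5
After op 10 (read()): arr=[19 20 5 12 6] head=3 tail=2 count=4
After op 11 (write(16)): arr=[19 20 16 12 6] head=3 tail=3 count=5
After op 12 (write(1)): arr=[19 20 16 1 6] head=4 tail=4 count=5

Answer: 12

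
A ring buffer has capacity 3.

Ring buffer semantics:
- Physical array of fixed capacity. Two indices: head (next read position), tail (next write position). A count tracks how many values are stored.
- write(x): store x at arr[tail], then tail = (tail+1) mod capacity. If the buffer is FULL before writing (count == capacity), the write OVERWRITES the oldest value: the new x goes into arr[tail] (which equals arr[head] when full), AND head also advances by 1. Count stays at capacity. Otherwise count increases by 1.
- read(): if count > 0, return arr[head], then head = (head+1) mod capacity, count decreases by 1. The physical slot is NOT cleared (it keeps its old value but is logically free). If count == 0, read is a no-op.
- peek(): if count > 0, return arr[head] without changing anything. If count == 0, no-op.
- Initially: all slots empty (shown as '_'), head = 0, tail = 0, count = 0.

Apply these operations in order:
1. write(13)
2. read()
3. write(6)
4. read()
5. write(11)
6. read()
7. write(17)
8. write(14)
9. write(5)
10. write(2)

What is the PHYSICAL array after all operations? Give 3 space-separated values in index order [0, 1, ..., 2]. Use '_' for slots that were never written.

After op 1 (write(13)): arr=[13 _ _] head=0 tail=1 count=1
After op 2 (read()): arr=[13 _ _] head=1 tail=1 count=0
After op 3 (write(6)): arr=[13 6 _] head=1 tail=2 count=1
After op 4 (read()): arr=[13 6 _] head=2 tail=2 count=0
After op 5 (write(11)): arr=[13 6 11] head=2 tail=0 count=1
After op 6 (read()): arr=[13 6 11] head=0 tail=0 count=0
After op 7 (write(17)): arr=[17 6 11] head=0 tail=1 count=1
After op 8 (write(14)): arr=[17 14 11] head=0 tail=2 count=2
After op 9 (write(5)): arr=[17 14 5] head=0 tail=0 count=3
After op 10 (write(2)): arr=[2 14 5] head=1 tail=1 count=3

Answer: 2 14 5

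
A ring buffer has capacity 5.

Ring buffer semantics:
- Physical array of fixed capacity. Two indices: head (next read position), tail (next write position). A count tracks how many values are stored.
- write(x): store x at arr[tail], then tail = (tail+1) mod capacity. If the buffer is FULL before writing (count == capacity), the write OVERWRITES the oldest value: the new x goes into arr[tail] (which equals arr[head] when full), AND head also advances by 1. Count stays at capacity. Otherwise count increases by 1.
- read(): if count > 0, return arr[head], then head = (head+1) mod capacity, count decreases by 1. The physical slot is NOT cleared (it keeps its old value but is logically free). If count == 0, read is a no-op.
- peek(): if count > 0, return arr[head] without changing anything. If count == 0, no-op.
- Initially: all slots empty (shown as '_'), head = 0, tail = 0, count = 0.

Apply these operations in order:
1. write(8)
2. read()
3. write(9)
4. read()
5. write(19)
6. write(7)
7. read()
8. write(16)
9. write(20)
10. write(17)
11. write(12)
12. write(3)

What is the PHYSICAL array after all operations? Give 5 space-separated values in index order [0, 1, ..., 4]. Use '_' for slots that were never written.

Answer: 20 17 12 3 16

Derivation:
After op 1 (write(8)): arr=[8 _ _ _ _] head=0 tail=1 count=1
After op 2 (read()): arr=[8 _ _ _ _] head=1 tail=1 count=0
After op 3 (write(9)): arr=[8 9 _ _ _] head=1 tail=2 count=1
After op 4 (read()): arr=[8 9 _ _ _] head=2 tail=2 count=0
After op 5 (write(19)): arr=[8 9 19 _ _] head=2 tail=3 count=1
After op 6 (write(7)): arr=[8 9 19 7 _] head=2 tail=4 count=2
After op 7 (read()): arr=[8 9 19 7 _] head=3 tail=4 count=1
After op 8 (write(16)): arr=[8 9 19 7 16] head=3 tail=0 count=2
After op 9 (write(20)): arr=[20 9 19 7 16] head=3 tail=1 count=3
After op 10 (write(17)): arr=[20 17 19 7 16] head=3 tail=2 count=4
After op 11 (write(12)): arr=[20 17 12 7 16] head=3 tail=3 count=5
After op 12 (write(3)): arr=[20 17 12 3 16] head=4 tail=4 count=5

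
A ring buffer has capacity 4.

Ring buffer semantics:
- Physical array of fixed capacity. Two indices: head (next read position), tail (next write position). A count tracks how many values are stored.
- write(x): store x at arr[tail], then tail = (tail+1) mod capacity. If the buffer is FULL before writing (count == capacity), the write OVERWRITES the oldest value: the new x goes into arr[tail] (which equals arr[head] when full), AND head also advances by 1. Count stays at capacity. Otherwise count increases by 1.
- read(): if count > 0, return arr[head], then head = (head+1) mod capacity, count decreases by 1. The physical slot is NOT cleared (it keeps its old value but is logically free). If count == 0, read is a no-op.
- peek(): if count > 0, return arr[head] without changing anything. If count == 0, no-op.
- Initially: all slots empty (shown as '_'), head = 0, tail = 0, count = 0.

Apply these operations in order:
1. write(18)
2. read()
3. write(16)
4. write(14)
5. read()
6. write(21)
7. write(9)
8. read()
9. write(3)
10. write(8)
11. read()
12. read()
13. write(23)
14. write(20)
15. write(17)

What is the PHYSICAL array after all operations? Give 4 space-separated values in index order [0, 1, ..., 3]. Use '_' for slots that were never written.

After op 1 (write(18)): arr=[18 _ _ _] head=0 tail=1 count=1
After op 2 (read()): arr=[18 _ _ _] head=1 tail=1 count=0
After op 3 (write(16)): arr=[18 16 _ _] head=1 tail=2 count=1
After op 4 (write(14)): arr=[18 16 14 _] head=1 tail=3 count=2
After op 5 (read()): arr=[18 16 14 _] head=2 tail=3 count=1
After op 6 (write(21)): arr=[18 16 14 21] head=2 tail=0 count=2
After op 7 (write(9)): arr=[9 16 14 21] head=2 tail=1 count=3
After op 8 (read()): arr=[9 16 14 21] head=3 tail=1 count=2
After op 9 (write(3)): arr=[9 3 14 21] head=3 tail=2 count=3
After op 10 (write(8)): arr=[9 3 8 21] head=3 tail=3 count=4
After op 11 (read()): arr=[9 3 8 21] head=0 tail=3 count=3
After op 12 (read()): arr=[9 3 8 21] head=1 tail=3 count=2
After op 13 (write(23)): arr=[9 3 8 23] head=1 tail=0 count=3
After op 14 (write(20)): arr=[20 3 8 23] head=1 tail=1 count=4
After op 15 (write(17)): arr=[20 17 8 23] head=2 tail=2 count=4

Answer: 20 17 8 23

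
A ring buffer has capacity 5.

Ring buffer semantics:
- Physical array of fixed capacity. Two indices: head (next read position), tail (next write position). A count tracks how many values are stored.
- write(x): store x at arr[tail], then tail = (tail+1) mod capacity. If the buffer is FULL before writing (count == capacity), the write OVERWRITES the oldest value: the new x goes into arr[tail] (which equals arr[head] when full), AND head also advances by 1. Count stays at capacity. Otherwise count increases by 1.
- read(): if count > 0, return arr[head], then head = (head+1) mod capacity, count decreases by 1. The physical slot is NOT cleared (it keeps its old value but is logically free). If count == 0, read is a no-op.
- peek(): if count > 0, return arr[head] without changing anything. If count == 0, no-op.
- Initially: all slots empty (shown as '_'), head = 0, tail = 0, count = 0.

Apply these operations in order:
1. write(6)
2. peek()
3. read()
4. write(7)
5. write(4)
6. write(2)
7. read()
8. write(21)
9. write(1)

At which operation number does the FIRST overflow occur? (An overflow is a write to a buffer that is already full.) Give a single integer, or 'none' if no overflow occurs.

Answer: none

Derivation:
After op 1 (write(6)): arr=[6 _ _ _ _] head=0 tail=1 count=1
After op 2 (peek()): arr=[6 _ _ _ _] head=0 tail=1 count=1
After op 3 (read()): arr=[6 _ _ _ _] head=1 tail=1 count=0
After op 4 (write(7)): arr=[6 7 _ _ _] head=1 tail=2 count=1
After op 5 (write(4)): arr=[6 7 4 _ _] head=1 tail=3 count=2
After op 6 (write(2)): arr=[6 7 4 2 _] head=1 tail=4 count=3
After op 7 (read()): arr=[6 7 4 2 _] head=2 tail=4 count=2
After op 8 (write(21)): arr=[6 7 4 2 21] head=2 tail=0 count=3
After op 9 (write(1)): arr=[1 7 4 2 21] head=2 tail=1 count=4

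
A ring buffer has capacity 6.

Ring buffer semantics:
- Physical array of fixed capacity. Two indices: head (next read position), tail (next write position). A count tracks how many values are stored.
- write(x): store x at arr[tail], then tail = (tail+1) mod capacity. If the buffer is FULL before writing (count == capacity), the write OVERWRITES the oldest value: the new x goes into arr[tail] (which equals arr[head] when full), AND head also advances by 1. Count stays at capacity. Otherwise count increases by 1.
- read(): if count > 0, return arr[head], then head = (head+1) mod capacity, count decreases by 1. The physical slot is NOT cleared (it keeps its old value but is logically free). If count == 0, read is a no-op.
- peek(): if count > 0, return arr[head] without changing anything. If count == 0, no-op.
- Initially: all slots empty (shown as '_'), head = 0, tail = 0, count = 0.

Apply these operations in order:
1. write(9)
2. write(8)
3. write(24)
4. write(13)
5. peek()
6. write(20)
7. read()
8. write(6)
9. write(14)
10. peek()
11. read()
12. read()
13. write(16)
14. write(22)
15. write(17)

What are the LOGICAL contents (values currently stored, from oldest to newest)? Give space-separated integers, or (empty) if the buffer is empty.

Answer: 20 6 14 16 22 17

Derivation:
After op 1 (write(9)): arr=[9 _ _ _ _ _] head=0 tail=1 count=1
After op 2 (write(8)): arr=[9 8 _ _ _ _] head=0 tail=2 count=2
After op 3 (write(24)): arr=[9 8 24 _ _ _] head=0 tail=3 count=3
After op 4 (write(13)): arr=[9 8 24 13 _ _] head=0 tail=4 count=4
After op 5 (peek()): arr=[9 8 24 13 _ _] head=0 tail=4 count=4
After op 6 (write(20)): arr=[9 8 24 13 20 _] head=0 tail=5 count=5
After op 7 (read()): arr=[9 8 24 13 20 _] head=1 tail=5 count=4
After op 8 (write(6)): arr=[9 8 24 13 20 6] head=1 tail=0 count=5
After op 9 (write(14)): arr=[14 8 24 13 20 6] head=1 tail=1 count=6
After op 10 (peek()): arr=[14 8 24 13 20 6] head=1 tail=1 count=6
After op 11 (read()): arr=[14 8 24 13 20 6] head=2 tail=1 count=5
After op 12 (read()): arr=[14 8 24 13 20 6] head=3 tail=1 count=4
After op 13 (write(16)): arr=[14 16 24 13 20 6] head=3 tail=2 count=5
After op 14 (write(22)): arr=[14 16 22 13 20 6] head=3 tail=3 count=6
After op 15 (write(17)): arr=[14 16 22 17 20 6] head=4 tail=4 count=6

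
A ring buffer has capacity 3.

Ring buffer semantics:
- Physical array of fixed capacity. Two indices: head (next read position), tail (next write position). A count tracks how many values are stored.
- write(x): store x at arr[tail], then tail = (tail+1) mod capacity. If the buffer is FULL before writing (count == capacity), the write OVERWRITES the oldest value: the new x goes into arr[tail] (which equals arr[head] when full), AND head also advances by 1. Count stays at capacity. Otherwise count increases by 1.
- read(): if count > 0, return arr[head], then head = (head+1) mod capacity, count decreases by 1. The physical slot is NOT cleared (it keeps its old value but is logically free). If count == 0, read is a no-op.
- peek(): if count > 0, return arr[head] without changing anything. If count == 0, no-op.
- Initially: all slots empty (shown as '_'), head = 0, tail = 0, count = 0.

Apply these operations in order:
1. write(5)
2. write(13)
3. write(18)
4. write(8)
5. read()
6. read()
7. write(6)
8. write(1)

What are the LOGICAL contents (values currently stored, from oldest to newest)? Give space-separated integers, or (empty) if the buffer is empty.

After op 1 (write(5)): arr=[5 _ _] head=0 tail=1 count=1
After op 2 (write(13)): arr=[5 13 _] head=0 tail=2 count=2
After op 3 (write(18)): arr=[5 13 18] head=0 tail=0 count=3
After op 4 (write(8)): arr=[8 13 18] head=1 tail=1 count=3
After op 5 (read()): arr=[8 13 18] head=2 tail=1 count=2
After op 6 (read()): arr=[8 13 18] head=0 tail=1 count=1
After op 7 (write(6)): arr=[8 6 18] head=0 tail=2 count=2
After op 8 (write(1)): arr=[8 6 1] head=0 tail=0 count=3

Answer: 8 6 1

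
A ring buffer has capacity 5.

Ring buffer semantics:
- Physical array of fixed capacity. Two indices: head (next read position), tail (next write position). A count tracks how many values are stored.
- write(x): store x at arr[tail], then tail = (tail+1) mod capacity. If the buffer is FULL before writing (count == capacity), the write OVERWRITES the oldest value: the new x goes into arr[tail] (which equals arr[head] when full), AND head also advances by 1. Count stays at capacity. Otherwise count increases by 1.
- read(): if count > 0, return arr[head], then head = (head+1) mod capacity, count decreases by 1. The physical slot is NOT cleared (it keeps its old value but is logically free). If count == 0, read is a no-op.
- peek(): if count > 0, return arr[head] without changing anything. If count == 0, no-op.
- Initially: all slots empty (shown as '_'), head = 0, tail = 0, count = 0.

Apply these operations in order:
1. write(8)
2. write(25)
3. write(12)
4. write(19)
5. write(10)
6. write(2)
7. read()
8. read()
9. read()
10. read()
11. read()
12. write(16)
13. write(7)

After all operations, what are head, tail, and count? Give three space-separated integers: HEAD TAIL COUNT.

After op 1 (write(8)): arr=[8 _ _ _ _] head=0 tail=1 count=1
After op 2 (write(25)): arr=[8 25 _ _ _] head=0 tail=2 count=2
After op 3 (write(12)): arr=[8 25 12 _ _] head=0 tail=3 count=3
After op 4 (write(19)): arr=[8 25 12 19 _] head=0 tail=4 count=4
After op 5 (write(10)): arr=[8 25 12 19 10] head=0 tail=0 count=5
After op 6 (write(2)): arr=[2 25 12 19 10] head=1 tail=1 count=5
After op 7 (read()): arr=[2 25 12 19 10] head=2 tail=1 count=4
After op 8 (read()): arr=[2 25 12 19 10] head=3 tail=1 count=3
After op 9 (read()): arr=[2 25 12 19 10] head=4 tail=1 count=2
After op 10 (read()): arr=[2 25 12 19 10] head=0 tail=1 count=1
After op 11 (read()): arr=[2 25 12 19 10] head=1 tail=1 count=0
After op 12 (write(16)): arr=[2 16 12 19 10] head=1 tail=2 count=1
After op 13 (write(7)): arr=[2 16 7 19 10] head=1 tail=3 count=2

Answer: 1 3 2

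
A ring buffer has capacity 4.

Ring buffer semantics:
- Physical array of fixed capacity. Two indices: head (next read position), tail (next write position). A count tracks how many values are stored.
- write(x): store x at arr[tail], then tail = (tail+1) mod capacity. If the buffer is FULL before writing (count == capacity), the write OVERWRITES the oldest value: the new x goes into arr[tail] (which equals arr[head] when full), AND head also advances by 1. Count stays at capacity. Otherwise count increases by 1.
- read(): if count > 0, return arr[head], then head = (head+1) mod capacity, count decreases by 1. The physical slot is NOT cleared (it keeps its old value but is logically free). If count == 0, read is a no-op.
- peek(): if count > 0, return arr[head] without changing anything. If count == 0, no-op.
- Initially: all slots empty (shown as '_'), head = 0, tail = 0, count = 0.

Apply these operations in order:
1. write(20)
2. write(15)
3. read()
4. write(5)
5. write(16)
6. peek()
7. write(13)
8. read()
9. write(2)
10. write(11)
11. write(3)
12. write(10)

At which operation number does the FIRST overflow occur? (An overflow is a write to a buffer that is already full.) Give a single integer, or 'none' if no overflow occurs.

Answer: 10

Derivation:
After op 1 (write(20)): arr=[20 _ _ _] head=0 tail=1 count=1
After op 2 (write(15)): arr=[20 15 _ _] head=0 tail=2 count=2
After op 3 (read()): arr=[20 15 _ _] head=1 tail=2 count=1
After op 4 (write(5)): arr=[20 15 5 _] head=1 tail=3 count=2
After op 5 (write(16)): arr=[20 15 5 16] head=1 tail=0 count=3
After op 6 (peek()): arr=[20 15 5 16] head=1 tail=0 count=3
After op 7 (write(13)): arr=[13 15 5 16] head=1 tail=1 count=4
After op 8 (read()): arr=[13 15 5 16] head=2 tail=1 count=3
After op 9 (write(2)): arr=[13 2 5 16] head=2 tail=2 count=4
After op 10 (write(11)): arr=[13 2 11 16] head=3 tail=3 count=4
After op 11 (write(3)): arr=[13 2 11 3] head=0 tail=0 count=4
After op 12 (write(10)): arr=[10 2 11 3] head=1 tail=1 count=4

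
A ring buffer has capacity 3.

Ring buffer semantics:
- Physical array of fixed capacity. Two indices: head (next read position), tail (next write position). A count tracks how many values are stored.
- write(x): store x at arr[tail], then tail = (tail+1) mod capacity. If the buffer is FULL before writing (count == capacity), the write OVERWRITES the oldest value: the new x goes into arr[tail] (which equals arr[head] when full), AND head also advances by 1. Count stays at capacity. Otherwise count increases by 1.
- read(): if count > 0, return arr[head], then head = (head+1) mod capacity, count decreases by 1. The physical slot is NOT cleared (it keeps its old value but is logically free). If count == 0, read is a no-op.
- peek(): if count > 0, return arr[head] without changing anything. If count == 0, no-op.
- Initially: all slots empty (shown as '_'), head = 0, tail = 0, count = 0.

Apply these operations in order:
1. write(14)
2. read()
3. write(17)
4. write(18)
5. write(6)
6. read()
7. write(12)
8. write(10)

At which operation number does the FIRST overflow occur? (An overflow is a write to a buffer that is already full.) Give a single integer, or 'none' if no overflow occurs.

Answer: 8

Derivation:
After op 1 (write(14)): arr=[14 _ _] head=0 tail=1 count=1
After op 2 (read()): arr=[14 _ _] head=1 tail=1 count=0
After op 3 (write(17)): arr=[14 17 _] head=1 tail=2 count=1
After op 4 (write(18)): arr=[14 17 18] head=1 tail=0 count=2
After op 5 (write(6)): arr=[6 17 18] head=1 tail=1 count=3
After op 6 (read()): arr=[6 17 18] head=2 tail=1 count=2
After op 7 (write(12)): arr=[6 12 18] head=2 tail=2 count=3
After op 8 (write(10)): arr=[6 12 10] head=0 tail=0 count=3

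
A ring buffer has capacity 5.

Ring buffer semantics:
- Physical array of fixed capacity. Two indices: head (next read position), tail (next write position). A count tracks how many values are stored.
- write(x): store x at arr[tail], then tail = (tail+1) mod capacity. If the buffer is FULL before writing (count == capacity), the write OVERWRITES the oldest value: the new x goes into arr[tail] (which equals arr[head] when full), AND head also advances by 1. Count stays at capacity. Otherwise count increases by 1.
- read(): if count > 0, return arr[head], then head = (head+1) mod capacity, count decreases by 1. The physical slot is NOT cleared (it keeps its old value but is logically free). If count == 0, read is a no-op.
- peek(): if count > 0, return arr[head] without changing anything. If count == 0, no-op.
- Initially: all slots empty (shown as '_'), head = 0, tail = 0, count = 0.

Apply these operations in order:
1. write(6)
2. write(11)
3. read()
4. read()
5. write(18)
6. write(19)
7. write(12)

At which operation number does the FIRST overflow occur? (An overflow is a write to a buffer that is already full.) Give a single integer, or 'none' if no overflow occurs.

After op 1 (write(6)): arr=[6 _ _ _ _] head=0 tail=1 count=1
After op 2 (write(11)): arr=[6 11 _ _ _] head=0 tail=2 count=2
After op 3 (read()): arr=[6 11 _ _ _] head=1 tail=2 count=1
After op 4 (read()): arr=[6 11 _ _ _] head=2 tail=2 count=0
After op 5 (write(18)): arr=[6 11 18 _ _] head=2 tail=3 count=1
After op 6 (write(19)): arr=[6 11 18 19 _] head=2 tail=4 count=2
After op 7 (write(12)): arr=[6 11 18 19 12] head=2 tail=0 count=3

Answer: none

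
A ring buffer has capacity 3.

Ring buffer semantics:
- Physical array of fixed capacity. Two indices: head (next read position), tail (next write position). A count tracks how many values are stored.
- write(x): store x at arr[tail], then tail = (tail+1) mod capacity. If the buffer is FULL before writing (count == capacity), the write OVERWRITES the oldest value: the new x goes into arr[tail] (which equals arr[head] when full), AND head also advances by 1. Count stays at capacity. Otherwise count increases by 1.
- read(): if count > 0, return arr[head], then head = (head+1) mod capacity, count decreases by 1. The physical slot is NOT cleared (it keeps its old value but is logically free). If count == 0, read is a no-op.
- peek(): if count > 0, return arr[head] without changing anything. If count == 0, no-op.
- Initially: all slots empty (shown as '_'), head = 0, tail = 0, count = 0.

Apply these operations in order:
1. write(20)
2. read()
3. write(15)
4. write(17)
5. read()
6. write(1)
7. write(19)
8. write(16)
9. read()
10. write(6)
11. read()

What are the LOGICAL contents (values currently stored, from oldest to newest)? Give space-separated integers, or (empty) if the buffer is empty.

After op 1 (write(20)): arr=[20 _ _] head=0 tail=1 count=1
After op 2 (read()): arr=[20 _ _] head=1 tail=1 count=0
After op 3 (write(15)): arr=[20 15 _] head=1 tail=2 count=1
After op 4 (write(17)): arr=[20 15 17] head=1 tail=0 count=2
After op 5 (read()): arr=[20 15 17] head=2 tail=0 count=1
After op 6 (write(1)): arr=[1 15 17] head=2 tail=1 count=2
After op 7 (write(19)): arr=[1 19 17] head=2 tail=2 count=3
After op 8 (write(16)): arr=[1 19 16] head=0 tail=0 count=3
After op 9 (read()): arr=[1 19 16] head=1 tail=0 count=2
After op 10 (write(6)): arr=[6 19 16] head=1 tail=1 count=3
After op 11 (read()): arr=[6 19 16] head=2 tail=1 count=2

Answer: 16 6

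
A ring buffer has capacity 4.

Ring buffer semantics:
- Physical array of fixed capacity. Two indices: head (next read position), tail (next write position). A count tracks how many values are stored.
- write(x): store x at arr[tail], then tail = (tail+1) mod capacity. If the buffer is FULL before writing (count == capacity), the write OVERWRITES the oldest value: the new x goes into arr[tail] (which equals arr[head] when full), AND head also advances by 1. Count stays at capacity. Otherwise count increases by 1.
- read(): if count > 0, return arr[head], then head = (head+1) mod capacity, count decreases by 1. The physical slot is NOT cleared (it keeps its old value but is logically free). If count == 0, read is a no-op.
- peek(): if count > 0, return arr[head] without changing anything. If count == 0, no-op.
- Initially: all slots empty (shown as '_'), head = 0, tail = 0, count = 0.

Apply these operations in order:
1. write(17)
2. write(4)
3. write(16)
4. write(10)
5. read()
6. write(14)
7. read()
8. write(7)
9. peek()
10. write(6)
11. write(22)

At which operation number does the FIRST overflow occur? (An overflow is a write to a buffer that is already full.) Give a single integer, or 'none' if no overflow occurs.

After op 1 (write(17)): arr=[17 _ _ _] head=0 tail=1 count=1
After op 2 (write(4)): arr=[17 4 _ _] head=0 tail=2 count=2
After op 3 (write(16)): arr=[17 4 16 _] head=0 tail=3 count=3
After op 4 (write(10)): arr=[17 4 16 10] head=0 tail=0 count=4
After op 5 (read()): arr=[17 4 16 10] head=1 tail=0 count=3
After op 6 (write(14)): arr=[14 4 16 10] head=1 tail=1 count=4
After op 7 (read()): arr=[14 4 16 10] head=2 tail=1 count=3
After op 8 (write(7)): arr=[14 7 16 10] head=2 tail=2 count=4
After op 9 (peek()): arr=[14 7 16 10] head=2 tail=2 count=4
After op 10 (write(6)): arr=[14 7 6 10] head=3 tail=3 count=4
After op 11 (write(22)): arr=[14 7 6 22] head=0 tail=0 count=4

Answer: 10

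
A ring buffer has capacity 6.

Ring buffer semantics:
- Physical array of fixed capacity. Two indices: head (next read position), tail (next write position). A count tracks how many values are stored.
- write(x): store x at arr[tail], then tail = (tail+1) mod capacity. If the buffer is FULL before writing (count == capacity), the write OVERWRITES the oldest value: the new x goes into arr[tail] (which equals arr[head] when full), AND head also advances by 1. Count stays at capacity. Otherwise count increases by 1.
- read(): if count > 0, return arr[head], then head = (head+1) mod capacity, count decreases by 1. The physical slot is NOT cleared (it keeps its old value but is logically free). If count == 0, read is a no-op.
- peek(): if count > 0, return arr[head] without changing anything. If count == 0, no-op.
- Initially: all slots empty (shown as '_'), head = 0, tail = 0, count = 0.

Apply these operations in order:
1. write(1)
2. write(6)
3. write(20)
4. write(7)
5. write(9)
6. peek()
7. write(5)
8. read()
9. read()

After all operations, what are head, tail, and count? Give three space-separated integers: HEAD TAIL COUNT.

Answer: 2 0 4

Derivation:
After op 1 (write(1)): arr=[1 _ _ _ _ _] head=0 tail=1 count=1
After op 2 (write(6)): arr=[1 6 _ _ _ _] head=0 tail=2 count=2
After op 3 (write(20)): arr=[1 6 20 _ _ _] head=0 tail=3 count=3
After op 4 (write(7)): arr=[1 6 20 7 _ _] head=0 tail=4 count=4
After op 5 (write(9)): arr=[1 6 20 7 9 _] head=0 tail=5 count=5
After op 6 (peek()): arr=[1 6 20 7 9 _] head=0 tail=5 count=5
After op 7 (write(5)): arr=[1 6 20 7 9 5] head=0 tail=0 count=6
After op 8 (read()): arr=[1 6 20 7 9 5] head=1 tail=0 count=5
After op 9 (read()): arr=[1 6 20 7 9 5] head=2 tail=0 count=4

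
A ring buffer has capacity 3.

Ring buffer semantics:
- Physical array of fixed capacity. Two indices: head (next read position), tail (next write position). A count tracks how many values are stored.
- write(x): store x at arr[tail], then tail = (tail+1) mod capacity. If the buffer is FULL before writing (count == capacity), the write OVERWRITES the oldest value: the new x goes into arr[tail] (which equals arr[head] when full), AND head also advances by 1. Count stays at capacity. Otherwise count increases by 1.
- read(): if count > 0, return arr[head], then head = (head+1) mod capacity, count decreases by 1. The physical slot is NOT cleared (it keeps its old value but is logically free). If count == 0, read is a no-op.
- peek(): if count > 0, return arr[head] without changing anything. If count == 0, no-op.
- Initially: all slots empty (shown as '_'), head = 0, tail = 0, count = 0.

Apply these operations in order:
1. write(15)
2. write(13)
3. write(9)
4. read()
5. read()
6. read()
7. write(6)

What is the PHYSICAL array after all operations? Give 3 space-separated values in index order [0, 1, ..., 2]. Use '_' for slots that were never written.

Answer: 6 13 9

Derivation:
After op 1 (write(15)): arr=[15 _ _] head=0 tail=1 count=1
After op 2 (write(13)): arr=[15 13 _] head=0 tail=2 count=2
After op 3 (write(9)): arr=[15 13 9] head=0 tail=0 count=3
After op 4 (read()): arr=[15 13 9] head=1 tail=0 count=2
After op 5 (read()): arr=[15 13 9] head=2 tail=0 count=1
After op 6 (read()): arr=[15 13 9] head=0 tail=0 count=0
After op 7 (write(6)): arr=[6 13 9] head=0 tail=1 count=1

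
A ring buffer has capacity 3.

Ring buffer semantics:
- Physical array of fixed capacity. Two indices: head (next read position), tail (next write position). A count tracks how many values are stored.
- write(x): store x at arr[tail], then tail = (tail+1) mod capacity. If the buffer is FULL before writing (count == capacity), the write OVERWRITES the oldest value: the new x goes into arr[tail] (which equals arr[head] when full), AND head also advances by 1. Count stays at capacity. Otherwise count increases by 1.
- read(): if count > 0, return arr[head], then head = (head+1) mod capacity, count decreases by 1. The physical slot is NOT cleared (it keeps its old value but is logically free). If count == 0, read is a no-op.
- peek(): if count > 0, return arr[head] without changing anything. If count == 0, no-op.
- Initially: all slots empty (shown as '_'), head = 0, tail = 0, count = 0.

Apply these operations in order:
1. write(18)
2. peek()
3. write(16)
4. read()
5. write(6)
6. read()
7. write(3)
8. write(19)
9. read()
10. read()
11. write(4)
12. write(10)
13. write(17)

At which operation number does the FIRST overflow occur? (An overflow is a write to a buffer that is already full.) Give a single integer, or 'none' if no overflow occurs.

After op 1 (write(18)): arr=[18 _ _] head=0 tail=1 count=1
After op 2 (peek()): arr=[18 _ _] head=0 tail=1 count=1
After op 3 (write(16)): arr=[18 16 _] head=0 tail=2 count=2
After op 4 (read()): arr=[18 16 _] head=1 tail=2 count=1
After op 5 (write(6)): arr=[18 16 6] head=1 tail=0 count=2
After op 6 (read()): arr=[18 16 6] head=2 tail=0 count=1
After op 7 (write(3)): arr=[3 16 6] head=2 tail=1 count=2
After op 8 (write(19)): arr=[3 19 6] head=2 tail=2 count=3
After op 9 (read()): arr=[3 19 6] head=0 tail=2 count=2
After op 10 (read()): arr=[3 19 6] head=1 tail=2 count=1
After op 11 (write(4)): arr=[3 19 4] head=1 tail=0 count=2
After op 12 (write(10)): arr=[10 19 4] head=1 tail=1 count=3
After op 13 (write(17)): arr=[10 17 4] head=2 tail=2 count=3

Answer: 13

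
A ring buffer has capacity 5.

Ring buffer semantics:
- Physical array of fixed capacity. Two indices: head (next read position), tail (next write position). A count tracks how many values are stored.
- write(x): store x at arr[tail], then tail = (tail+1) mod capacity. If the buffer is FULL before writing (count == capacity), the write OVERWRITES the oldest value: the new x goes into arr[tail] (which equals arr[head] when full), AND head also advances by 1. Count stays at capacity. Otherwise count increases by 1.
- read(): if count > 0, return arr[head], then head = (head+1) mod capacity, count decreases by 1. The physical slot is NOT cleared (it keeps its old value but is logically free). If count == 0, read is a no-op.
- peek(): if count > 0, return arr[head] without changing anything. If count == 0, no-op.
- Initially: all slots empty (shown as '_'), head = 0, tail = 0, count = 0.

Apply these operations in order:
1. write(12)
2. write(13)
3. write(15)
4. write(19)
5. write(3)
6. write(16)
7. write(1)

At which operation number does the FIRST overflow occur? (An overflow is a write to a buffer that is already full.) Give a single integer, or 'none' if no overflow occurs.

Answer: 6

Derivation:
After op 1 (write(12)): arr=[12 _ _ _ _] head=0 tail=1 count=1
After op 2 (write(13)): arr=[12 13 _ _ _] head=0 tail=2 count=2
After op 3 (write(15)): arr=[12 13 15 _ _] head=0 tail=3 count=3
After op 4 (write(19)): arr=[12 13 15 19 _] head=0 tail=4 count=4
After op 5 (write(3)): arr=[12 13 15 19 3] head=0 tail=0 count=5
After op 6 (write(16)): arr=[16 13 15 19 3] head=1 tail=1 count=5
After op 7 (write(1)): arr=[16 1 15 19 3] head=2 tail=2 count=5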